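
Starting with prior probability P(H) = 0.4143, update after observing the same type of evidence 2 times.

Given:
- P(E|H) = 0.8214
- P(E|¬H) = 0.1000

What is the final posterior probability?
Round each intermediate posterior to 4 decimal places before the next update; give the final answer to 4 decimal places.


Sequential Bayesian updating:

Initial prior: P(H) = 0.4143

Update 1:
  P(E) = 0.8214 × 0.4143 + 0.1000 × 0.5857 = 0.34030602 + 0.05857000 = 0.39887602
  P(H|E) = 0.34030602 / 0.39887602 = 0.8532

Update 2:
  P(E) = 0.8214 × 0.8532 + 0.1000 × 0.1468 = 0.70081848 + 0.01468000 = 0.71549848
  P(H|E) = 0.70081848 / 0.71549848 = 0.9795

Final posterior: 0.9795


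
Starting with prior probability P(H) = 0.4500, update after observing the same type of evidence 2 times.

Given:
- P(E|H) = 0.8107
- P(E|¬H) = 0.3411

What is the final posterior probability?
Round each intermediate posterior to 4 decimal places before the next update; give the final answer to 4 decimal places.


Sequential Bayesian updating:

Initial prior: P(H) = 0.4500

Update 1:
  P(E) = 0.8107 × 0.4500 + 0.3411 × 0.5500 = 0.36481500 + 0.18760500 = 0.55242000
  P(H|E) = 0.36481500 / 0.55242000 = 0.6604

Update 2:
  P(E) = 0.8107 × 0.6604 + 0.3411 × 0.3396 = 0.53538628 + 0.11583756 = 0.65122384
  P(H|E) = 0.53538628 / 0.65122384 = 0.8221

Final posterior: 0.8221


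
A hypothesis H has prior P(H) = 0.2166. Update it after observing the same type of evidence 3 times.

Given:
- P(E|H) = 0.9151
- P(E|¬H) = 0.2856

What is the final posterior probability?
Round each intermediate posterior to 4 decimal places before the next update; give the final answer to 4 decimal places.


Sequential Bayesian updating:

Initial prior: P(H) = 0.2166

Update 1:
  P(E) = 0.9151 × 0.2166 + 0.2856 × 0.7834 = 0.19821066 + 0.22373904 = 0.42194970
  P(H|E) = 0.19821066 / 0.42194970 = 0.4697

Update 2:
  P(E) = 0.9151 × 0.4697 + 0.2856 × 0.5303 = 0.42982247 + 0.15145368 = 0.58127615
  P(H|E) = 0.42982247 / 0.58127615 = 0.7394

Update 3:
  P(E) = 0.9151 × 0.7394 + 0.2856 × 0.2606 = 0.67662494 + 0.07442736 = 0.75105230
  P(H|E) = 0.67662494 / 0.75105230 = 0.9009

Final posterior: 0.9009


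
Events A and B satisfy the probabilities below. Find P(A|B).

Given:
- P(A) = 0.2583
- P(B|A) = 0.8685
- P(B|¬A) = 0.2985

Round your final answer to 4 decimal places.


Bayes' theorem: P(A|B) = P(B|A) × P(A) / P(B)

Step 1: Calculate P(B) using law of total probability
P(B) = P(B|A)P(A) + P(B|¬A)P(¬A)
     = 0.8685 × 0.2583 + 0.2985 × 0.7417
     = 0.22433355 + 0.22139745
     = 0.44573100

Step 2: Apply Bayes' theorem
P(A|B) = P(B|A) × P(A) / P(B)
       = 0.22433355 / 0.44573100
       = 0.5033


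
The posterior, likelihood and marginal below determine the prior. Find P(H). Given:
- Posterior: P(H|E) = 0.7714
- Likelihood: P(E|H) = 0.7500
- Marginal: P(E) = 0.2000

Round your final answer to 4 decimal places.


From Bayes' theorem: P(H|E) = P(E|H) × P(H) / P(E)

Rearranging for P(H):
P(H) = P(H|E) × P(E) / P(E|H)
     = 0.7714 × 0.2000 / 0.7500
     = 0.15428000 / 0.7500
     = 0.2057


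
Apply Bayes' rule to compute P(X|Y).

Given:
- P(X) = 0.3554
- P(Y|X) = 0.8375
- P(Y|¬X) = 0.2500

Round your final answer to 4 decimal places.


Bayes' theorem: P(X|Y) = P(Y|X) × P(X) / P(Y)

Step 1: Calculate P(Y) using law of total probability
P(Y) = P(Y|X)P(X) + P(Y|¬X)P(¬X)
     = 0.8375 × 0.3554 + 0.2500 × 0.6446
     = 0.29764750 + 0.16115000
     = 0.45879750

Step 2: Apply Bayes' theorem
P(X|Y) = P(Y|X) × P(X) / P(Y)
       = 0.29764750 / 0.45879750
       = 0.6488


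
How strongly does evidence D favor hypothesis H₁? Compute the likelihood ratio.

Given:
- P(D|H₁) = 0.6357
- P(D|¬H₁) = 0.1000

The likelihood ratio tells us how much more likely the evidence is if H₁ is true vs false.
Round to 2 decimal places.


Likelihood Ratio (LR) = P(D|H₁) / P(D|¬H₁)

LR = 0.6357 / 0.1000
   = 6.36

The evidence is 6.36 times more likely if H₁ is true than if H₁ is false.
Since LR > 1, the evidence supports H₁ over ¬H₁.


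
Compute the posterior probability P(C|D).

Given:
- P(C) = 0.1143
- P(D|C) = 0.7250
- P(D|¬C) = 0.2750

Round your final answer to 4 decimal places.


Bayes' theorem: P(C|D) = P(D|C) × P(C) / P(D)

Step 1: Calculate P(D) using law of total probability
P(D) = P(D|C)P(C) + P(D|¬C)P(¬C)
     = 0.7250 × 0.1143 + 0.2750 × 0.8857
     = 0.08286750 + 0.24356750
     = 0.32643500

Step 2: Apply Bayes' theorem
P(C|D) = P(D|C) × P(C) / P(D)
       = 0.08286750 / 0.32643500
       = 0.2539


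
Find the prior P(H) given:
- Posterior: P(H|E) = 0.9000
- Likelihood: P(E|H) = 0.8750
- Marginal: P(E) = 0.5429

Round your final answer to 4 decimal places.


From Bayes' theorem: P(H|E) = P(E|H) × P(H) / P(E)

Rearranging for P(H):
P(H) = P(H|E) × P(E) / P(E|H)
     = 0.9000 × 0.5429 / 0.8750
     = 0.48861000 / 0.8750
     = 0.5584


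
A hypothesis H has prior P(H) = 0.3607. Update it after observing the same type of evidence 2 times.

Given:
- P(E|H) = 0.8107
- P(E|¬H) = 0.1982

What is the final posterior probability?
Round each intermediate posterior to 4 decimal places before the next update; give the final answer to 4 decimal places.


Sequential Bayesian updating:

Initial prior: P(H) = 0.3607

Update 1:
  P(E) = 0.8107 × 0.3607 + 0.1982 × 0.6393 = 0.29241949 + 0.12670926 = 0.41912875
  P(H|E) = 0.29241949 / 0.41912875 = 0.6977

Update 2:
  P(E) = 0.8107 × 0.6977 + 0.1982 × 0.3023 = 0.56562539 + 0.05991586 = 0.62554125
  P(H|E) = 0.56562539 / 0.62554125 = 0.9042

Final posterior: 0.9042


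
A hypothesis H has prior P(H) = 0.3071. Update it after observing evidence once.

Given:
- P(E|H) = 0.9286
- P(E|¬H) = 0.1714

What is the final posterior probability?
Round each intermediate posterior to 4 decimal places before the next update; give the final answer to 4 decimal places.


Sequential Bayesian updating:

Initial prior: P(H) = 0.3071

Update 1:
  P(E) = 0.9286 × 0.3071 + 0.1714 × 0.6929 = 0.28517306 + 0.11876306 = 0.40393612
  P(H|E) = 0.28517306 / 0.40393612 = 0.7060

Final posterior: 0.7060


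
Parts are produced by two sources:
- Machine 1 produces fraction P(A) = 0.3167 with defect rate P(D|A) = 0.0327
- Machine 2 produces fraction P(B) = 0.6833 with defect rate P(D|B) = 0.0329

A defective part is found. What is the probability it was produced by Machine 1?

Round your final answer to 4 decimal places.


Let A = from Machine 1, D = defective

Given:
- P(A) = 0.3167, P(B) = 0.6833
- P(D|A) = 0.0327, P(D|B) = 0.0329

Step 1: Find P(D)
P(D) = P(D|A)P(A) + P(D|B)P(B)
     = 0.0327 × 0.3167 + 0.0329 × 0.6833
     = 0.01035609 + 0.02248057
     = 0.03283666

Step 2: Apply Bayes' theorem
P(A|D) = P(D|A)P(A) / P(D)
       = 0.01035609 / 0.03283666
       = 0.3154


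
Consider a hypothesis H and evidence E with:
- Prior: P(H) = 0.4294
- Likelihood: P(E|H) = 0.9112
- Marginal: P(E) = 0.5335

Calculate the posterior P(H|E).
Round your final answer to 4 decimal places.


Using Bayes' theorem:

P(H|E) = P(E|H) × P(H) / P(E)
       = 0.9112 × 0.4294 / 0.5335
       = 0.39126928 / 0.5335
       = 0.7334

The evidence strengthens our belief in H.
Prior: 0.4294 → Posterior: 0.7334


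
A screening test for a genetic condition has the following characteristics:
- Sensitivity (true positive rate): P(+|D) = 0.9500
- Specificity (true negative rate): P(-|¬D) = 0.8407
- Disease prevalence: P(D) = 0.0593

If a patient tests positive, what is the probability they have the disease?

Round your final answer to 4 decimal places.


Let D = has disease, + = positive test

Given:
- P(D) = 0.0593 (prevalence)
- P(+|D) = 0.9500 (sensitivity)
- P(-|¬D) = 0.8407 (specificity)
- P(+|¬D) = 0.1593 (false positive rate = 1 - specificity)

Step 1: Find P(+)
P(+) = P(+|D)P(D) + P(+|¬D)P(¬D)
     = 0.9500 × 0.0593 + 0.1593 × 0.9407
     = 0.05633500 + 0.14985351
     = 0.20618851

Step 2: Apply Bayes' theorem for P(D|+)
P(D|+) = P(+|D)P(D) / P(+)
       = 0.05633500 / 0.20618851
       = 0.2732


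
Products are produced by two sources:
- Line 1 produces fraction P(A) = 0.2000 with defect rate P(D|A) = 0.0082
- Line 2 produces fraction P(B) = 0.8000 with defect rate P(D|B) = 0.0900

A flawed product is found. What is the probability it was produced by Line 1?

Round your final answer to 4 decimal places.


Let A = from Line 1, D = flawed

Given:
- P(A) = 0.2000, P(B) = 0.8000
- P(D|A) = 0.0082, P(D|B) = 0.0900

Step 1: Find P(D)
P(D) = P(D|A)P(A) + P(D|B)P(B)
     = 0.0082 × 0.2000 + 0.0900 × 0.8000
     = 0.00164000 + 0.07200000
     = 0.07364000

Step 2: Apply Bayes' theorem
P(A|D) = P(D|A)P(A) / P(D)
       = 0.00164000 / 0.07364000
       = 0.0223


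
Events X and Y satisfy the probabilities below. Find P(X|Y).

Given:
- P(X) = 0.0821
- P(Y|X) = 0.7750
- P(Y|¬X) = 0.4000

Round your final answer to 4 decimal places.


Bayes' theorem: P(X|Y) = P(Y|X) × P(X) / P(Y)

Step 1: Calculate P(Y) using law of total probability
P(Y) = P(Y|X)P(X) + P(Y|¬X)P(¬X)
     = 0.7750 × 0.0821 + 0.4000 × 0.9179
     = 0.06362750 + 0.36716000
     = 0.43078750

Step 2: Apply Bayes' theorem
P(X|Y) = P(Y|X) × P(X) / P(Y)
       = 0.06362750 / 0.43078750
       = 0.1477


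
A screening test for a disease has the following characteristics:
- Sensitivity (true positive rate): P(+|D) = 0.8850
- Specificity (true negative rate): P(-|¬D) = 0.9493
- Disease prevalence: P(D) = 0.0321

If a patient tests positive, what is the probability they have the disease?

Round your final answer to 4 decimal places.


Let D = has disease, + = positive test

Given:
- P(D) = 0.0321 (prevalence)
- P(+|D) = 0.8850 (sensitivity)
- P(-|¬D) = 0.9493 (specificity)
- P(+|¬D) = 0.0507 (false positive rate = 1 - specificity)

Step 1: Find P(+)
P(+) = P(+|D)P(D) + P(+|¬D)P(¬D)
     = 0.8850 × 0.0321 + 0.0507 × 0.9679
     = 0.02840850 + 0.04907253
     = 0.07748103

Step 2: Apply Bayes' theorem for P(D|+)
P(D|+) = P(+|D)P(D) / P(+)
       = 0.02840850 / 0.07748103
       = 0.3667


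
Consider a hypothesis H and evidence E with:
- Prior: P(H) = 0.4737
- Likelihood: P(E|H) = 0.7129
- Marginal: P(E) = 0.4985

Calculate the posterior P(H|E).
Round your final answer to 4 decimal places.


Using Bayes' theorem:

P(H|E) = P(E|H) × P(H) / P(E)
       = 0.7129 × 0.4737 / 0.4985
       = 0.33770073 / 0.4985
       = 0.6774

The evidence strengthens our belief in H.
Prior: 0.4737 → Posterior: 0.6774


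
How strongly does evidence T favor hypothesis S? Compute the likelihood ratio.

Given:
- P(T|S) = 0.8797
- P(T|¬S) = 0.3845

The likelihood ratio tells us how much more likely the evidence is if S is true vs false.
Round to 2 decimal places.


Likelihood Ratio (LR) = P(T|S) / P(T|¬S)

LR = 0.8797 / 0.3845
   = 2.29

The evidence is 2.29 times more likely if S is true than if S is false.
Since LR > 1, the evidence supports S over ¬S.


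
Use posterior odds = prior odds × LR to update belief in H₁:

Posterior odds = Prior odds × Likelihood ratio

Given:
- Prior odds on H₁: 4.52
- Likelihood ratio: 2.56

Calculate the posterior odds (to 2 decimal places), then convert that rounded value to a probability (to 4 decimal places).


Step 1: Calculate posterior odds
Posterior odds = Prior odds × LR
               = 4.52 × 2.56
               = 11.57

Step 2: Convert to probability
P(H₁|E) = Posterior odds / (1 + Posterior odds)
       = 11.57 / (1 + 11.57)
       = 11.57 / 12.57
       = 0.9204

The evidence increased P(H₁) from 0.8188 to 0.9204.


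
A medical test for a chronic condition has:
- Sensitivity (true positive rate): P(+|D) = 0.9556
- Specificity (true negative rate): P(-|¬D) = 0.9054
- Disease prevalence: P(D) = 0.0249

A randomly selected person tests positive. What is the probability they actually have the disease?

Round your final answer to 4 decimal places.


Let D = has disease, + = positive test

Given:
- P(D) = 0.0249 (prevalence)
- P(+|D) = 0.9556 (sensitivity)
- P(-|¬D) = 0.9054 (specificity)
- P(+|¬D) = 0.0946 (false positive rate = 1 - specificity)

Step 1: Find P(+)
P(+) = P(+|D)P(D) + P(+|¬D)P(¬D)
     = 0.9556 × 0.0249 + 0.0946 × 0.9751
     = 0.02379444 + 0.09224446
     = 0.11603890

Step 2: Apply Bayes' theorem for P(D|+)
P(D|+) = P(+|D)P(D) / P(+)
       = 0.02379444 / 0.11603890
       = 0.2051


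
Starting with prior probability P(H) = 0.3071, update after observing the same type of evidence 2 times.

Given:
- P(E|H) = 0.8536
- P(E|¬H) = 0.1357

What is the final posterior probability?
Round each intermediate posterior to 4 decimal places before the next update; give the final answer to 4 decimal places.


Sequential Bayesian updating:

Initial prior: P(H) = 0.3071

Update 1:
  P(E) = 0.8536 × 0.3071 + 0.1357 × 0.6929 = 0.26214056 + 0.09402653 = 0.35616709
  P(H|E) = 0.26214056 / 0.35616709 = 0.7360

Update 2:
  P(E) = 0.8536 × 0.7360 + 0.1357 × 0.2640 = 0.62824960 + 0.03582480 = 0.66407440
  P(H|E) = 0.62824960 / 0.66407440 = 0.9461

Final posterior: 0.9461


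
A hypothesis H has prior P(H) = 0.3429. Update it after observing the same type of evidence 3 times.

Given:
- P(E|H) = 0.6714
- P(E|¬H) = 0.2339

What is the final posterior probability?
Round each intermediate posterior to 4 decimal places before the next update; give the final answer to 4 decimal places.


Sequential Bayesian updating:

Initial prior: P(H) = 0.3429

Update 1:
  P(E) = 0.6714 × 0.3429 + 0.2339 × 0.6571 = 0.23022306 + 0.15369569 = 0.38391875
  P(H|E) = 0.23022306 / 0.38391875 = 0.5997

Update 2:
  P(E) = 0.6714 × 0.5997 + 0.2339 × 0.4003 = 0.40263858 + 0.09363017 = 0.49626875
  P(H|E) = 0.40263858 / 0.49626875 = 0.8113

Update 3:
  P(E) = 0.6714 × 0.8113 + 0.2339 × 0.1887 = 0.54470682 + 0.04413693 = 0.58884375
  P(H|E) = 0.54470682 / 0.58884375 = 0.9250

Final posterior: 0.9250


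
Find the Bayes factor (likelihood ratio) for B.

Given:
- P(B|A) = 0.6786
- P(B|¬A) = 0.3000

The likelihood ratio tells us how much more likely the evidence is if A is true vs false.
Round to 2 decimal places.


Likelihood Ratio (LR) = P(B|A) / P(B|¬A)

LR = 0.6786 / 0.3000
   = 2.26

The evidence is 2.26 times more likely if A is true than if A is false.
Because LR exceeds 1, B is evidence for A.


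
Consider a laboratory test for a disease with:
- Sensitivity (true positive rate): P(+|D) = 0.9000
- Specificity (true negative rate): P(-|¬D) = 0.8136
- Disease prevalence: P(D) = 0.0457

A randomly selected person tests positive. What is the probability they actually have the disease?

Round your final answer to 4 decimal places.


Let D = has disease, + = positive test

Given:
- P(D) = 0.0457 (prevalence)
- P(+|D) = 0.9000 (sensitivity)
- P(-|¬D) = 0.8136 (specificity)
- P(+|¬D) = 0.1864 (false positive rate = 1 - specificity)

Step 1: Find P(+)
P(+) = P(+|D)P(D) + P(+|¬D)P(¬D)
     = 0.9000 × 0.0457 + 0.1864 × 0.9543
     = 0.04113000 + 0.17788152
     = 0.21901152

Step 2: Apply Bayes' theorem for P(D|+)
P(D|+) = P(+|D)P(D) / P(+)
       = 0.04113000 / 0.21901152
       = 0.1878


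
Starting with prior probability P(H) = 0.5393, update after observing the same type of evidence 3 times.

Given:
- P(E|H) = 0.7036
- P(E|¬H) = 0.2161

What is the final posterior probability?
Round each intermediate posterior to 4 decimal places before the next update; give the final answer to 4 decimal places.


Sequential Bayesian updating:

Initial prior: P(H) = 0.5393

Update 1:
  P(E) = 0.7036 × 0.5393 + 0.2161 × 0.4607 = 0.37945148 + 0.09955727 = 0.47900875
  P(H|E) = 0.37945148 / 0.47900875 = 0.7922

Update 2:
  P(E) = 0.7036 × 0.7922 + 0.2161 × 0.2078 = 0.55739192 + 0.04490558 = 0.60229750
  P(H|E) = 0.55739192 / 0.60229750 = 0.9254

Update 3:
  P(E) = 0.7036 × 0.9254 + 0.2161 × 0.0746 = 0.65111144 + 0.01612106 = 0.66723250
  P(H|E) = 0.65111144 / 0.66723250 = 0.9758

Final posterior: 0.9758


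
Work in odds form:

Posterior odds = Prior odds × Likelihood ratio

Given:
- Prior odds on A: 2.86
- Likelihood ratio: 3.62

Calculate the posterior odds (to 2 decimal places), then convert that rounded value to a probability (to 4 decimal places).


Step 1: Calculate posterior odds
Posterior odds = Prior odds × LR
               = 2.86 × 3.62
               = 10.35

Step 2: Convert to probability
P(A|E) = Posterior odds / (1 + Posterior odds)
       = 10.35 / (1 + 10.35)
       = 10.35 / 11.35
       = 0.9119

The evidence increased P(A) from 0.7409 to 0.9119.


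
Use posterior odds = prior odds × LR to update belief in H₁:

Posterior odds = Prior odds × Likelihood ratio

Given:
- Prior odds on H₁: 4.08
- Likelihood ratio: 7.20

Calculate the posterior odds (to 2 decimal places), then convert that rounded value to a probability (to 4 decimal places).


Step 1: Calculate posterior odds
Posterior odds = Prior odds × LR
               = 4.08 × 7.20
               = 29.38

Step 2: Convert to probability
P(H₁|E) = Posterior odds / (1 + Posterior odds)
       = 29.38 / (1 + 29.38)
       = 29.38 / 30.38
       = 0.9671

The evidence increased P(H₁) from 0.8031 to 0.9671.


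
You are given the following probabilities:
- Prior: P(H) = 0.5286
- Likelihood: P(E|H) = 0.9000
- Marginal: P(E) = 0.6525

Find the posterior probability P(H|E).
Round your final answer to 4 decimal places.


Using Bayes' theorem:

P(H|E) = P(E|H) × P(H) / P(E)
       = 0.9000 × 0.5286 / 0.6525
       = 0.47574000 / 0.6525
       = 0.7291

The evidence strengthens our belief in H.
Prior: 0.5286 → Posterior: 0.7291


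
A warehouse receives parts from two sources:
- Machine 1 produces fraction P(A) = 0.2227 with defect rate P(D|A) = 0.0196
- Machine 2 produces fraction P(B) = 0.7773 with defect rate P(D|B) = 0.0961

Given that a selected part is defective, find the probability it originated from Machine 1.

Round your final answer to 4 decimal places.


Let A = from Machine 1, D = defective

Given:
- P(A) = 0.2227, P(B) = 0.7773
- P(D|A) = 0.0196, P(D|B) = 0.0961

Step 1: Find P(D)
P(D) = P(D|A)P(A) + P(D|B)P(B)
     = 0.0196 × 0.2227 + 0.0961 × 0.7773
     = 0.00436492 + 0.07469853
     = 0.07906345

Step 2: Apply Bayes' theorem
P(A|D) = P(D|A)P(A) / P(D)
       = 0.00436492 / 0.07906345
       = 0.0552


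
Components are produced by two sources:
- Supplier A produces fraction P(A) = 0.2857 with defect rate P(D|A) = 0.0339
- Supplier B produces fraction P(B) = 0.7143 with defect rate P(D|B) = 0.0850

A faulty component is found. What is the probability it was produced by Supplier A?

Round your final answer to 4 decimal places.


Let A = from Supplier A, D = faulty

Given:
- P(A) = 0.2857, P(B) = 0.7143
- P(D|A) = 0.0339, P(D|B) = 0.0850

Step 1: Find P(D)
P(D) = P(D|A)P(A) + P(D|B)P(B)
     = 0.0339 × 0.2857 + 0.0850 × 0.7143
     = 0.00968523 + 0.06071550
     = 0.07040073

Step 2: Apply Bayes' theorem
P(A|D) = P(D|A)P(A) / P(D)
       = 0.00968523 / 0.07040073
       = 0.1376


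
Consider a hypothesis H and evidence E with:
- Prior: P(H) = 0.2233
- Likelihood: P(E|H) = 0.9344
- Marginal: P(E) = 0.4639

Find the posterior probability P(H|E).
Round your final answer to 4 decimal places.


Using Bayes' theorem:

P(H|E) = P(E|H) × P(H) / P(E)
       = 0.9344 × 0.2233 / 0.4639
       = 0.20865152 / 0.4639
       = 0.4498

The evidence strengthens our belief in H.
Prior: 0.2233 → Posterior: 0.4498


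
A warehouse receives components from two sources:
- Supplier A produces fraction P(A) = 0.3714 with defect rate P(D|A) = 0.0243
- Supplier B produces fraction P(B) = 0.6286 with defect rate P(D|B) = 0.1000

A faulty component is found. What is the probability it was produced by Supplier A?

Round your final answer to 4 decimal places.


Let A = from Supplier A, D = faulty

Given:
- P(A) = 0.3714, P(B) = 0.6286
- P(D|A) = 0.0243, P(D|B) = 0.1000

Step 1: Find P(D)
P(D) = P(D|A)P(A) + P(D|B)P(B)
     = 0.0243 × 0.3714 + 0.1000 × 0.6286
     = 0.00902502 + 0.06286000
     = 0.07188502

Step 2: Apply Bayes' theorem
P(A|D) = P(D|A)P(A) / P(D)
       = 0.00902502 / 0.07188502
       = 0.1255


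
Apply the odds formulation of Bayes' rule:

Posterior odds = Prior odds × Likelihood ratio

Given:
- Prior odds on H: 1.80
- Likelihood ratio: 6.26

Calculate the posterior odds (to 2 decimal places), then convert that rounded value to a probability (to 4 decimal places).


Step 1: Calculate posterior odds
Posterior odds = Prior odds × LR
               = 1.80 × 6.26
               = 11.27

Step 2: Convert to probability
P(H|E) = Posterior odds / (1 + Posterior odds)
       = 11.27 / (1 + 11.27)
       = 11.27 / 12.27
       = 0.9185

The evidence increased P(H) from 0.6429 to 0.9185.


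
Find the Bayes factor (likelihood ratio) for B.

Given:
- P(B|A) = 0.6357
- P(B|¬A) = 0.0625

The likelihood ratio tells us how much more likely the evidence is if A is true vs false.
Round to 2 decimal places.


Likelihood Ratio (LR) = P(B|A) / P(B|¬A)

LR = 0.6357 / 0.0625
   = 10.17

The evidence is 10.17 times more likely if A is true than if A is false.
Because LR exceeds 1, B is evidence for A.


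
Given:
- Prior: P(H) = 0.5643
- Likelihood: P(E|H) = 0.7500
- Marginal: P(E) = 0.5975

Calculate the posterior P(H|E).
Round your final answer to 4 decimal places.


Using Bayes' theorem:

P(H|E) = P(E|H) × P(H) / P(E)
       = 0.7500 × 0.5643 / 0.5975
       = 0.42322500 / 0.5975
       = 0.7083

The evidence strengthens our belief in H.
Prior: 0.5643 → Posterior: 0.7083


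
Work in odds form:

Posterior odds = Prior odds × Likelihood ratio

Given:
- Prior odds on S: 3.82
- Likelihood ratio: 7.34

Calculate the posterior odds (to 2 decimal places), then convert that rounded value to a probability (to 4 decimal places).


Step 1: Calculate posterior odds
Posterior odds = Prior odds × LR
               = 3.82 × 7.34
               = 28.04

Step 2: Convert to probability
P(S|E) = Posterior odds / (1 + Posterior odds)
       = 28.04 / (1 + 28.04)
       = 28.04 / 29.04
       = 0.9656

The evidence increased P(S) from 0.7925 to 0.9656.


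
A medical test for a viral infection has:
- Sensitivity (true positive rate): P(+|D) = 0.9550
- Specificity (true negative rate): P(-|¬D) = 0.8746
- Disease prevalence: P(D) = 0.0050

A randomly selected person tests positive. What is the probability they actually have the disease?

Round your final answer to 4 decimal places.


Let D = has disease, + = positive test

Given:
- P(D) = 0.0050 (prevalence)
- P(+|D) = 0.9550 (sensitivity)
- P(-|¬D) = 0.8746 (specificity)
- P(+|¬D) = 0.1254 (false positive rate = 1 - specificity)

Step 1: Find P(+)
P(+) = P(+|D)P(D) + P(+|¬D)P(¬D)
     = 0.9550 × 0.0050 + 0.1254 × 0.9950
     = 0.00477500 + 0.12477300
     = 0.12954800

Step 2: Apply Bayes' theorem for P(D|+)
P(D|+) = P(+|D)P(D) / P(+)
       = 0.00477500 / 0.12954800
       = 0.0369


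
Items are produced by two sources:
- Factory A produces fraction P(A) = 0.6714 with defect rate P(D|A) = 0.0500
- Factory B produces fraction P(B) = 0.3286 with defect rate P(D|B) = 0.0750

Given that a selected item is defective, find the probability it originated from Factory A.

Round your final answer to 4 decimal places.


Let A = from Factory A, D = defective

Given:
- P(A) = 0.6714, P(B) = 0.3286
- P(D|A) = 0.0500, P(D|B) = 0.0750

Step 1: Find P(D)
P(D) = P(D|A)P(A) + P(D|B)P(B)
     = 0.0500 × 0.6714 + 0.0750 × 0.3286
     = 0.03357000 + 0.02464500
     = 0.05821500

Step 2: Apply Bayes' theorem
P(A|D) = P(D|A)P(A) / P(D)
       = 0.03357000 / 0.05821500
       = 0.5767


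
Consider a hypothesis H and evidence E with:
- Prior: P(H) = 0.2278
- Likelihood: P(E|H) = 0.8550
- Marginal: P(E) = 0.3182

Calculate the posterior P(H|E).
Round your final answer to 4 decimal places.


Using Bayes' theorem:

P(H|E) = P(E|H) × P(H) / P(E)
       = 0.8550 × 0.2278 / 0.3182
       = 0.19476900 / 0.3182
       = 0.6121

The evidence strengthens our belief in H.
Prior: 0.2278 → Posterior: 0.6121


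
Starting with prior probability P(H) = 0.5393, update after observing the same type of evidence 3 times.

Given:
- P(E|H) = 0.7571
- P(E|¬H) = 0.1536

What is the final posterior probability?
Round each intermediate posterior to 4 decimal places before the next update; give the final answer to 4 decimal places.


Sequential Bayesian updating:

Initial prior: P(H) = 0.5393

Update 1:
  P(E) = 0.7571 × 0.5393 + 0.1536 × 0.4607 = 0.40830403 + 0.07076352 = 0.47906755
  P(H|E) = 0.40830403 / 0.47906755 = 0.8523

Update 2:
  P(E) = 0.7571 × 0.8523 + 0.1536 × 0.1477 = 0.64527633 + 0.02268672 = 0.66796305
  P(H|E) = 0.64527633 / 0.66796305 = 0.9660

Update 3:
  P(E) = 0.7571 × 0.9660 + 0.1536 × 0.0340 = 0.73135860 + 0.00522240 = 0.73658100
  P(H|E) = 0.73135860 / 0.73658100 = 0.9929

Final posterior: 0.9929


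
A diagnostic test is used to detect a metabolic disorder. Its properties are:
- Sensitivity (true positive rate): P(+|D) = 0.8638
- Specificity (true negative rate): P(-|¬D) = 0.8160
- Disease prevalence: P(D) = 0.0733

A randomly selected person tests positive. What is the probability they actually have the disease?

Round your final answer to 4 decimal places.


Let D = has disease, + = positive test

Given:
- P(D) = 0.0733 (prevalence)
- P(+|D) = 0.8638 (sensitivity)
- P(-|¬D) = 0.8160 (specificity)
- P(+|¬D) = 0.1840 (false positive rate = 1 - specificity)

Step 1: Find P(+)
P(+) = P(+|D)P(D) + P(+|¬D)P(¬D)
     = 0.8638 × 0.0733 + 0.1840 × 0.9267
     = 0.06331654 + 0.17051280
     = 0.23382934

Step 2: Apply Bayes' theorem for P(D|+)
P(D|+) = P(+|D)P(D) / P(+)
       = 0.06331654 / 0.23382934
       = 0.2708


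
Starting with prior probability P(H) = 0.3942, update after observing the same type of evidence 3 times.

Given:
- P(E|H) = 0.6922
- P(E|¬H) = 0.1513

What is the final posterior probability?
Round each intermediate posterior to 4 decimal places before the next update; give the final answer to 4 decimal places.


Sequential Bayesian updating:

Initial prior: P(H) = 0.3942

Update 1:
  P(E) = 0.6922 × 0.3942 + 0.1513 × 0.6058 = 0.27286524 + 0.09165754 = 0.36452278
  P(H|E) = 0.27286524 / 0.36452278 = 0.7486

Update 2:
  P(E) = 0.6922 × 0.7486 + 0.1513 × 0.2514 = 0.51818092 + 0.03803682 = 0.55621774
  P(H|E) = 0.51818092 / 0.55621774 = 0.9316

Update 3:
  P(E) = 0.6922 × 0.9316 + 0.1513 × 0.0684 = 0.64485352 + 0.01034892 = 0.65520244
  P(H|E) = 0.64485352 / 0.65520244 = 0.9842

Final posterior: 0.9842


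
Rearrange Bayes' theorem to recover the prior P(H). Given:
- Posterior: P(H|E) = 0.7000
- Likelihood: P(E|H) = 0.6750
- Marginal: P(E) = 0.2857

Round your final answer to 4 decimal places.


From Bayes' theorem: P(H|E) = P(E|H) × P(H) / P(E)

Rearranging for P(H):
P(H) = P(H|E) × P(E) / P(E|H)
     = 0.7000 × 0.2857 / 0.6750
     = 0.19999000 / 0.6750
     = 0.2963


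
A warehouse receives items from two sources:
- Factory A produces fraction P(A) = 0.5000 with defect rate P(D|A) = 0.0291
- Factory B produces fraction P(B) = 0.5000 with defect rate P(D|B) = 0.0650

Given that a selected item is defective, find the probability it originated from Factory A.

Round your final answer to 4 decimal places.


Let A = from Factory A, D = defective

Given:
- P(A) = 0.5000, P(B) = 0.5000
- P(D|A) = 0.0291, P(D|B) = 0.0650

Step 1: Find P(D)
P(D) = P(D|A)P(A) + P(D|B)P(B)
     = 0.0291 × 0.5000 + 0.0650 × 0.5000
     = 0.01455000 + 0.03250000
     = 0.04705000

Step 2: Apply Bayes' theorem
P(A|D) = P(D|A)P(A) / P(D)
       = 0.01455000 / 0.04705000
       = 0.3092


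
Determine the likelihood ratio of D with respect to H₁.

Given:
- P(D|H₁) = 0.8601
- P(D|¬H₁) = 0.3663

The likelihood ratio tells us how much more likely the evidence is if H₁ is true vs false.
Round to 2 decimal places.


Likelihood Ratio (LR) = P(D|H₁) / P(D|¬H₁)

LR = 0.8601 / 0.3663
   = 2.35

The evidence is 2.35 times more likely if H₁ is true than if H₁ is false.
LR > 1, so observing D raises the odds in favor of H₁.


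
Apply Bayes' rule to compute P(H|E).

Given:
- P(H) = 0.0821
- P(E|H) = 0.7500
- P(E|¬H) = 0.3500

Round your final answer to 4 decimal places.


Bayes' theorem: P(H|E) = P(E|H) × P(H) / P(E)

Step 1: Calculate P(E) using law of total probability
P(E) = P(E|H)P(H) + P(E|¬H)P(¬H)
     = 0.7500 × 0.0821 + 0.3500 × 0.9179
     = 0.06157500 + 0.32126500
     = 0.38284000

Step 2: Apply Bayes' theorem
P(H|E) = P(E|H) × P(H) / P(E)
       = 0.06157500 / 0.38284000
       = 0.1608


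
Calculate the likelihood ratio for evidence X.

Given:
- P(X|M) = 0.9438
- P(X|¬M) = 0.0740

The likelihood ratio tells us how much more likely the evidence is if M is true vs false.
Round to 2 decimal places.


Likelihood Ratio (LR) = P(X|M) / P(X|¬M)

LR = 0.9438 / 0.0740
   = 12.75

The evidence is 12.75 times more likely if M is true than if M is false.
Since LR > 1, the evidence supports M over ¬M.


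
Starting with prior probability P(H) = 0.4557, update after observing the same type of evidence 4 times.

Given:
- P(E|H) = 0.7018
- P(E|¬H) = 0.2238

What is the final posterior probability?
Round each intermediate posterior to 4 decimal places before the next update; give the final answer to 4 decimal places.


Sequential Bayesian updating:

Initial prior: P(H) = 0.4557

Update 1:
  P(E) = 0.7018 × 0.4557 + 0.2238 × 0.5443 = 0.31981026 + 0.12181434 = 0.44162460
  P(H|E) = 0.31981026 / 0.44162460 = 0.7242

Update 2:
  P(E) = 0.7018 × 0.7242 + 0.2238 × 0.2758 = 0.50824356 + 0.06172404 = 0.56996760
  P(H|E) = 0.50824356 / 0.56996760 = 0.8917

Update 3:
  P(E) = 0.7018 × 0.8917 + 0.2238 × 0.1083 = 0.62579506 + 0.02423754 = 0.65003260
  P(H|E) = 0.62579506 / 0.65003260 = 0.9627

Update 4:
  P(E) = 0.7018 × 0.9627 + 0.2238 × 0.0373 = 0.67562286 + 0.00834774 = 0.68397060
  P(H|E) = 0.67562286 / 0.68397060 = 0.9878

Final posterior: 0.9878


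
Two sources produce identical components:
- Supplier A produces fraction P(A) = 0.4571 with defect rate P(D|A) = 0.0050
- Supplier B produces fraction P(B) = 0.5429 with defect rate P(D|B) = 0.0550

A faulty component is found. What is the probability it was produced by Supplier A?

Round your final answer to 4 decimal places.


Let A = from Supplier A, D = faulty

Given:
- P(A) = 0.4571, P(B) = 0.5429
- P(D|A) = 0.0050, P(D|B) = 0.0550

Step 1: Find P(D)
P(D) = P(D|A)P(A) + P(D|B)P(B)
     = 0.0050 × 0.4571 + 0.0550 × 0.5429
     = 0.00228550 + 0.02985950
     = 0.03214500

Step 2: Apply Bayes' theorem
P(A|D) = P(D|A)P(A) / P(D)
       = 0.00228550 / 0.03214500
       = 0.0711


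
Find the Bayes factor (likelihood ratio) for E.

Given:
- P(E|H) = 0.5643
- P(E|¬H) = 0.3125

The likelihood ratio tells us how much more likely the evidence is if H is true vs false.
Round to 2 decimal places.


Likelihood Ratio (LR) = P(E|H) / P(E|¬H)

LR = 0.5643 / 0.3125
   = 1.81

The evidence is 1.81 times more likely if H is true than if H is false.
Since LR > 1, the evidence supports H over ¬H.


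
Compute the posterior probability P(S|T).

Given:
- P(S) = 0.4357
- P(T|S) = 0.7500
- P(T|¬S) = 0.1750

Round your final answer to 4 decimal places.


Bayes' theorem: P(S|T) = P(T|S) × P(S) / P(T)

Step 1: Calculate P(T) using law of total probability
P(T) = P(T|S)P(S) + P(T|¬S)P(¬S)
     = 0.7500 × 0.4357 + 0.1750 × 0.5643
     = 0.32677500 + 0.09875250
     = 0.42552750

Step 2: Apply Bayes' theorem
P(S|T) = P(T|S) × P(S) / P(T)
       = 0.32677500 / 0.42552750
       = 0.7679


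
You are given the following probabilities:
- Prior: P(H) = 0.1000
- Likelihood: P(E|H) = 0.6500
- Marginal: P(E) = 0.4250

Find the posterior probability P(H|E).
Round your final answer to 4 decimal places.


Using Bayes' theorem:

P(H|E) = P(E|H) × P(H) / P(E)
       = 0.6500 × 0.1000 / 0.4250
       = 0.06500000 / 0.4250
       = 0.1529

The evidence strengthens our belief in H.
Prior: 0.1000 → Posterior: 0.1529


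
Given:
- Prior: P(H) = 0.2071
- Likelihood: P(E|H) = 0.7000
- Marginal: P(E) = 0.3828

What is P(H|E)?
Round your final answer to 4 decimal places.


Using Bayes' theorem:

P(H|E) = P(E|H) × P(H) / P(E)
       = 0.7000 × 0.2071 / 0.3828
       = 0.14497000 / 0.3828
       = 0.3787

The evidence strengthens our belief in H.
Prior: 0.2071 → Posterior: 0.3787


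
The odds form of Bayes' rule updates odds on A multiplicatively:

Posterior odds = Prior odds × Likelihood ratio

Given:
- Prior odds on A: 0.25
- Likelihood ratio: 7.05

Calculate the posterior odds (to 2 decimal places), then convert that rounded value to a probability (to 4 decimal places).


Step 1: Calculate posterior odds
Posterior odds = Prior odds × LR
               = 0.25 × 7.05
               = 1.76

Step 2: Convert to probability
P(A|E) = Posterior odds / (1 + Posterior odds)
       = 1.76 / (1 + 1.76)
       = 1.76 / 2.76
       = 0.6377

The evidence increased P(A) from 0.2000 to 0.6377.


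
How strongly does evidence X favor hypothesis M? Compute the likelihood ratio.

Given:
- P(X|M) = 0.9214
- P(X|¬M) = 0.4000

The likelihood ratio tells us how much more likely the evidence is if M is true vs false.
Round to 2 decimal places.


Likelihood Ratio (LR) = P(X|M) / P(X|¬M)

LR = 0.9214 / 0.4000
   = 2.30

The evidence is 2.30 times more likely if M is true than if M is false.
Because LR exceeds 1, X is evidence for M.


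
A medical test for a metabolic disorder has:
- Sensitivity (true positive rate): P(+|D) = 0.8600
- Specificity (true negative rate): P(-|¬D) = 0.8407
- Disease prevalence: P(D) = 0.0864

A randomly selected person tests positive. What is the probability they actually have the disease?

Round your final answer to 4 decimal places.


Let D = has disease, + = positive test

Given:
- P(D) = 0.0864 (prevalence)
- P(+|D) = 0.8600 (sensitivity)
- P(-|¬D) = 0.8407 (specificity)
- P(+|¬D) = 0.1593 (false positive rate = 1 - specificity)

Step 1: Find P(+)
P(+) = P(+|D)P(D) + P(+|¬D)P(¬D)
     = 0.8600 × 0.0864 + 0.1593 × 0.9136
     = 0.07430400 + 0.14553648
     = 0.21984048

Step 2: Apply Bayes' theorem for P(D|+)
P(D|+) = P(+|D)P(D) / P(+)
       = 0.07430400 / 0.21984048
       = 0.3380


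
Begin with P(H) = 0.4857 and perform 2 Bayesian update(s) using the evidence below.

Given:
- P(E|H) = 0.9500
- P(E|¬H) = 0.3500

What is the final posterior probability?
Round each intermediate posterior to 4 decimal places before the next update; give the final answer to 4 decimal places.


Sequential Bayesian updating:

Initial prior: P(H) = 0.4857

Update 1:
  P(E) = 0.9500 × 0.4857 + 0.3500 × 0.5143 = 0.46141500 + 0.18000500 = 0.64142000
  P(H|E) = 0.46141500 / 0.64142000 = 0.7194

Update 2:
  P(E) = 0.9500 × 0.7194 + 0.3500 × 0.2806 = 0.68343000 + 0.09821000 = 0.78164000
  P(H|E) = 0.68343000 / 0.78164000 = 0.8744

Final posterior: 0.8744


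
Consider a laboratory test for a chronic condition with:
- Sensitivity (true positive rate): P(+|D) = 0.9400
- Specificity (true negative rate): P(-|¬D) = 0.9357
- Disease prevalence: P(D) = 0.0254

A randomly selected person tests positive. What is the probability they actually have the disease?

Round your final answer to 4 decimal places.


Let D = has disease, + = positive test

Given:
- P(D) = 0.0254 (prevalence)
- P(+|D) = 0.9400 (sensitivity)
- P(-|¬D) = 0.9357 (specificity)
- P(+|¬D) = 0.0643 (false positive rate = 1 - specificity)

Step 1: Find P(+)
P(+) = P(+|D)P(D) + P(+|¬D)P(¬D)
     = 0.9400 × 0.0254 + 0.0643 × 0.9746
     = 0.02387600 + 0.06266678
     = 0.08654278

Step 2: Apply Bayes' theorem for P(D|+)
P(D|+) = P(+|D)P(D) / P(+)
       = 0.02387600 / 0.08654278
       = 0.2759


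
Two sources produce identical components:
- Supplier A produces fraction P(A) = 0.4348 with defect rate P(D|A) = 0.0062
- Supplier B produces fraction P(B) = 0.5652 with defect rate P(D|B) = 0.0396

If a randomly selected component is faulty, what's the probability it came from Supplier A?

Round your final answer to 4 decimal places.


Let A = from Supplier A, D = faulty

Given:
- P(A) = 0.4348, P(B) = 0.5652
- P(D|A) = 0.0062, P(D|B) = 0.0396

Step 1: Find P(D)
P(D) = P(D|A)P(A) + P(D|B)P(B)
     = 0.0062 × 0.4348 + 0.0396 × 0.5652
     = 0.00269576 + 0.02238192
     = 0.02507768

Step 2: Apply Bayes' theorem
P(A|D) = P(D|A)P(A) / P(D)
       = 0.00269576 / 0.02507768
       = 0.1075


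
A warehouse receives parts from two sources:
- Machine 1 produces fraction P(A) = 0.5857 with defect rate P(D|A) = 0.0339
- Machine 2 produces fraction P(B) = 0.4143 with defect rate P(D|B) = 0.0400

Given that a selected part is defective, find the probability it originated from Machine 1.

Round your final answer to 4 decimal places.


Let A = from Machine 1, D = defective

Given:
- P(A) = 0.5857, P(B) = 0.4143
- P(D|A) = 0.0339, P(D|B) = 0.0400

Step 1: Find P(D)
P(D) = P(D|A)P(A) + P(D|B)P(B)
     = 0.0339 × 0.5857 + 0.0400 × 0.4143
     = 0.01985523 + 0.01657200
     = 0.03642723

Step 2: Apply Bayes' theorem
P(A|D) = P(D|A)P(A) / P(D)
       = 0.01985523 / 0.03642723
       = 0.5451


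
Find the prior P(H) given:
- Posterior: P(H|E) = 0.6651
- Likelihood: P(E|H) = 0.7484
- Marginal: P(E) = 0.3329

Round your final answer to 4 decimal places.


From Bayes' theorem: P(H|E) = P(E|H) × P(H) / P(E)

Rearranging for P(H):
P(H) = P(H|E) × P(E) / P(E|H)
     = 0.6651 × 0.3329 / 0.7484
     = 0.22141179 / 0.7484
     = 0.2958


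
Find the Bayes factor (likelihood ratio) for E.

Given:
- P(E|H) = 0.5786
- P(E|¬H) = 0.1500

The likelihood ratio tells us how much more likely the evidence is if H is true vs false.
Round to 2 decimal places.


Likelihood Ratio (LR) = P(E|H) / P(E|¬H)

LR = 0.5786 / 0.1500
   = 3.86

The evidence is 3.86 times more likely if H is true than if H is false.
Since LR > 1, the evidence supports H over ¬H.


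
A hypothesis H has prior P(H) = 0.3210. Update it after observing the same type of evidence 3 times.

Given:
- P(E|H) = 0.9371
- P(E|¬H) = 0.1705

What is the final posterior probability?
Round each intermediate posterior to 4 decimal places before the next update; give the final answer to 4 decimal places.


Sequential Bayesian updating:

Initial prior: P(H) = 0.3210

Update 1:
  P(E) = 0.9371 × 0.3210 + 0.1705 × 0.6790 = 0.30080910 + 0.11576950 = 0.41657860
  P(H|E) = 0.30080910 / 0.41657860 = 0.7221

Update 2:
  P(E) = 0.9371 × 0.7221 + 0.1705 × 0.2779 = 0.67667991 + 0.04738195 = 0.72406186
  P(H|E) = 0.67667991 / 0.72406186 = 0.9346

Update 3:
  P(E) = 0.9371 × 0.9346 + 0.1705 × 0.0654 = 0.87581366 + 0.01115070 = 0.88696436
  P(H|E) = 0.87581366 / 0.88696436 = 0.9874

Final posterior: 0.9874


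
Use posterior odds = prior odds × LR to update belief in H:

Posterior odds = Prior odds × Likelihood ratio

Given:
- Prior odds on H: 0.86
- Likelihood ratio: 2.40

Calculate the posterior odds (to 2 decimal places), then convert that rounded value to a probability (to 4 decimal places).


Step 1: Calculate posterior odds
Posterior odds = Prior odds × LR
               = 0.86 × 2.40
               = 2.06

Step 2: Convert to probability
P(H|E) = Posterior odds / (1 + Posterior odds)
       = 2.06 / (1 + 2.06)
       = 2.06 / 3.06
       = 0.6732

The evidence increased P(H) from 0.4624 to 0.6732.


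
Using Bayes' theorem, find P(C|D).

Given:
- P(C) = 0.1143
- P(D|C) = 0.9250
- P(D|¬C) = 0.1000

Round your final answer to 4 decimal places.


Bayes' theorem: P(C|D) = P(D|C) × P(C) / P(D)

Step 1: Calculate P(D) using law of total probability
P(D) = P(D|C)P(C) + P(D|¬C)P(¬C)
     = 0.9250 × 0.1143 + 0.1000 × 0.8857
     = 0.10572750 + 0.08857000
     = 0.19429750

Step 2: Apply Bayes' theorem
P(C|D) = P(D|C) × P(C) / P(D)
       = 0.10572750 / 0.19429750
       = 0.5442


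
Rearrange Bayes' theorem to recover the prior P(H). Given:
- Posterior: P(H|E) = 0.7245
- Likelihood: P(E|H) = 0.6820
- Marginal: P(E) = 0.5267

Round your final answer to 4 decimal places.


From Bayes' theorem: P(H|E) = P(E|H) × P(H) / P(E)

Rearranging for P(H):
P(H) = P(H|E) × P(E) / P(E|H)
     = 0.7245 × 0.5267 / 0.6820
     = 0.38159415 / 0.6820
     = 0.5595


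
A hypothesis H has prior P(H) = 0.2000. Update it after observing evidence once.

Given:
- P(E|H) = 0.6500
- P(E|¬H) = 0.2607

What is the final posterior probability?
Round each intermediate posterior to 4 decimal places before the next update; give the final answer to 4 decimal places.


Sequential Bayesian updating:

Initial prior: P(H) = 0.2000

Update 1:
  P(E) = 0.6500 × 0.2000 + 0.2607 × 0.8000 = 0.13000000 + 0.20856000 = 0.33856000
  P(H|E) = 0.13000000 / 0.33856000 = 0.3840

Final posterior: 0.3840
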